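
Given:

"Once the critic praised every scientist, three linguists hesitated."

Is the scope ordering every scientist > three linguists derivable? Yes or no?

No

The DP *every scientist* is contained in the adjunct clause *once the critic praised every scientist*.
Adjunct clauses are scope islands: a quantifier inside an adjunct cannot raise into the matrix clause.
*every scientist* is confined to the island and cannot take scope over *three linguists*.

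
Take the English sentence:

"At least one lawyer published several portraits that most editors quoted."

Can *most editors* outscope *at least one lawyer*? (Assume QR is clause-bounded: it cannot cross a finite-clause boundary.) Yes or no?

No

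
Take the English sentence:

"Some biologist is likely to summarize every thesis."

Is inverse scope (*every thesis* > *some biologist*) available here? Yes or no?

*every thesis* is the object of the infinitival complement of a raising predicate; raising infinitives are transparent for QR, so the two DPs are in effect clausemates.
Nothing blocks QR of the lower DP to a position above the higher one, so inverse scope is available.

Yes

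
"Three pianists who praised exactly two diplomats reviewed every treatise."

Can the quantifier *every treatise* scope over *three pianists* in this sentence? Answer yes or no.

*every treatise* is a matrix argument; only *three pianists* is modified by the relative clause *who praised exactly two diplomats*, so the RC island is irrelevant to the target quantifier.
Nothing blocks QR of the lower DP to a position above the higher one, so inverse scope is available.
So *every treatise* > *three pianists* is among the available readings.

Yes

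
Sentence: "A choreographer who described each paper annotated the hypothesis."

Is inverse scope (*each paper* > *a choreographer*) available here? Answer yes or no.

The target quantifier *each paper* is part of the relative clause *who described each paper*.
A relative clause is a scope island — quantifier raising cannot cross its boundary.
So the wide-scope reading for *each paper* is blocked.

No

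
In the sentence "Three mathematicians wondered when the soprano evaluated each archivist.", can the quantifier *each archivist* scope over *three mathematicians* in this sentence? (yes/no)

No

*each archivist* is embedded in the embedded question *when the soprano evaluated each archivist*.
The wh-island constraint blocks QR out of an embedded interrogative.
Hence only narrow scope for *each archivist* (under *three mathematicians*) survives.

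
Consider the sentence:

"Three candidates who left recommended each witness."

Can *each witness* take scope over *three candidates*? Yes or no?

Yes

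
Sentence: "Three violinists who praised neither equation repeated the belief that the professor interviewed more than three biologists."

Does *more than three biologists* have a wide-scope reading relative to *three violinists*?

The target quantifier *more than three biologists* is part of the complex NP *the belief that the professor interviewed more than three biologists*.
A that-clause complement to a noun is an island; QR cannot cross the NP boundary.
Hence only narrow scope for *more than three biologists* (under *three violinists*) survives.

No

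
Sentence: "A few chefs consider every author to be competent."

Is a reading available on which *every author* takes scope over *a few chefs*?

ECM infinitives lack a CP barrier, so *every author* can QR over the matrix subject *a few chefs*.
With no island boundary between them, the object can take inverse scope over the subject via ordinary QR within the clause.
So *every author* > *a few chefs* is among the available readings.

Yes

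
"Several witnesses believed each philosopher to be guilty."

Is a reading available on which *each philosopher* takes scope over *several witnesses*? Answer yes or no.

Yes

The ECM infinitive is scope-transparent — *each philosopher* is free to raise above *several witnesses*.
With no island boundary between them, the object can take inverse scope over the subject via ordinary QR within the clause.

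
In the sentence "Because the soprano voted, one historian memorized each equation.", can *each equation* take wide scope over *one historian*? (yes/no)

Yes

The adjunct island is irrelevant here — *each equation* and *one historian* are both in the matrix clause.
With no island boundary between them, the object can take inverse scope over the subject via ordinary QR within the clause.
The sentence is scopally ambiguous between *one historian* > *each equation* and *each equation* > *one historian*.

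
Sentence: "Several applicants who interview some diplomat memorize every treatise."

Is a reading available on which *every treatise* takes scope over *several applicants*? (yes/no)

Yes

*every treatise* is a matrix argument; only *several applicants* is modified by the relative clause *who interview some diplomat*, so the RC island is irrelevant to the target quantifier.
No island intervenes, so both surface and inverse scope are derivable.
Both orderings are possible: *several applicants* > *every treatise* and *every treatise* > *several applicants*.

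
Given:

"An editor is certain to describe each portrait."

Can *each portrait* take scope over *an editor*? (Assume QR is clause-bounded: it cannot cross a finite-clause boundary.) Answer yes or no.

Yes

Infinitival complements of raising predicates do not block QR; *each portrait* and *an editor* are effectively clausemates.
Since no island is crossed, the inverse ordering is licensed alongside surface scope.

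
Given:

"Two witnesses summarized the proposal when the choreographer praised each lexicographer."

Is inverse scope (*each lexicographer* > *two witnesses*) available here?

*each lexicographer* occurs within the adjunct clause *when the choreographer praised each lexicographer*.
The adjunct-island constraint bars QR out of an adverbial clause.
So *each lexicographer* cannot raise high enough to outscope *two witnesses*; only the surface ordering *two witnesses* > *each lexicographer* is available.

No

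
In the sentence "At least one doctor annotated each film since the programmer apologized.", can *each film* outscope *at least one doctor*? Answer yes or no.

*each film* is a matrix argument; the adjunct is an island but the target quantifier is outside it.
Since no island is crossed, the inverse ordering is licensed alongside surface scope.

Yes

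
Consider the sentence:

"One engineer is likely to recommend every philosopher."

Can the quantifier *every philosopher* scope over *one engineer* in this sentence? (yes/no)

Yes

Infinitival complements of raising predicates do not block QR; *every philosopher* and *one engineer* are effectively clausemates.
Clause-internal QR can adjoin the lower DP above the subject, yielding the inverse reading.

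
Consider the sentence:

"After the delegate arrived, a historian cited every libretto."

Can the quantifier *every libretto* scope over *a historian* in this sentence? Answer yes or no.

Neither queried DP is inside the adjunct, so the adjunct-island constraint does not apply.
Clause-internal QR can adjoin the lower DP above the subject, yielding the inverse reading.
So *every libretto* > *a historian* is among the available readings.

Yes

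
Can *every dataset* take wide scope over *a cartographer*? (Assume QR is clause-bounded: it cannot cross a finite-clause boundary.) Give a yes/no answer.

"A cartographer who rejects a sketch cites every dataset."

*every dataset* sits in the matrix clause, not in the relative clause on *a cartographer*.
Nothing blocks QR of the lower DP to a position above the higher one, so inverse scope is available.

Yes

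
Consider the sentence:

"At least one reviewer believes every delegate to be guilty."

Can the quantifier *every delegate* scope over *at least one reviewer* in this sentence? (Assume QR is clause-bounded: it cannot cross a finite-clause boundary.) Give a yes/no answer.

Yes

*every delegate* is the subject of an ECM infinitive — the infinitival complement of an ECM verb is not a scope island, so *every delegate* can raise into the matrix clause.
Nothing blocks QR of the lower DP to a position above the higher one, so inverse scope is available.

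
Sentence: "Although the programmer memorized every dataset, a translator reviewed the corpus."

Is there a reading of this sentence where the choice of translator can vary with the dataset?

This is the *every dataset* > *a translator* reading.
*every dataset* is embedded in the adjunct clause *although the programmer memorized every dataset*.
Adverbial clauses are not L-marked, so they are barriers for QR — the quantifier cannot escape the adjunct.
So the wide-scope reading for *every dataset* is blocked.

No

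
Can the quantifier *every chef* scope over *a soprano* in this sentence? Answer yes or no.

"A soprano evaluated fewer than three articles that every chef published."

*every chef* sits inside the relative clause *that every chef published* modifying *fewer than three articles*.
Relative clauses are scope islands: a quantifier cannot QR out of a relative clause to take scope in the matrix clause.
There is no licit LF on which *every chef* c-commands *a soprano*.
(Only the surface reading survives: one fixed soprano with respect to all the relevant chefs.)

No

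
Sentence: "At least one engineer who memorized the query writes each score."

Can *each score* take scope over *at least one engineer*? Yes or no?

The relative clause *who memorized the query* modifies *at least one engineer*, but *each score* is not inside that relative clause — it is an argument of the matrix verb.
Clause-internal QR can adjoin the lower DP above the subject, yielding the inverse reading.

Yes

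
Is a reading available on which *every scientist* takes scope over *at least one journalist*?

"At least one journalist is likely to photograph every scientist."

Yes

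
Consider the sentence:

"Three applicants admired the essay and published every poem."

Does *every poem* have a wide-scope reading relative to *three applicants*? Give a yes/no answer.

Structurally, *every poem* is inside one conjunct of the coordinate structure (*published every poem*).
Coordinate structures are islands for non-across-the-board movement, QR included.
So *every poem* cannot raise to a position above *three applicants*.

No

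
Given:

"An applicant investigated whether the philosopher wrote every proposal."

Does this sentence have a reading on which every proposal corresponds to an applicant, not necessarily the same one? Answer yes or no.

No

That reading corresponds to *every proposal* > *an applicant*.
*every proposal* is embedded in the embedded question *whether the philosopher wrote every proposal*.
QR across an interrogative CP boundary is ruled out as a wh-island violation.
So the wide-scope reading for *every proposal* is blocked.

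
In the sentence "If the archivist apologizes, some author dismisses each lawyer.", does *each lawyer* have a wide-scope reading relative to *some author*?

Yes

The adjunct island is irrelevant here — *each lawyer* and *some author* are both in the matrix clause.
With no island boundary between them, the object can take inverse scope over the subject via ordinary QR within the clause.
So *each lawyer* > *some author* is among the available readings.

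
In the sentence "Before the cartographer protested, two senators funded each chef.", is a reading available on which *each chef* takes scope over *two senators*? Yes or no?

Although there is an adjunct clause, *each chef* is in the main clause, not inside the adjunct.
With no island boundary between them, the object can take inverse scope over the subject via ordinary QR within the clause.

Yes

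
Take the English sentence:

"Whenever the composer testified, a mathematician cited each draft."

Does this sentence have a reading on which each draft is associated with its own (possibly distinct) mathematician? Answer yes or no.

Yes

This is the *each draft* > *a mathematician* reading.
The adjunct clause does not contain *each draft*, which is the matrix object.
No island intervenes, so both surface and inverse scope are derivable.
The sentence is scopally ambiguous between *a mathematician* > *each draft* and *each draft* > *a mathematician*.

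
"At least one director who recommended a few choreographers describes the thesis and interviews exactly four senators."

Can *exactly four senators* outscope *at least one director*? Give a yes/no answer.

Structurally, *exactly four senators* is inside one conjunct of the coordinate structure (*interviews exactly four senators*).
QR out of a conjunct would have to apply non-ATB, which the CSC forbids.
So the wide-scope reading for *exactly four senators* is blocked.

No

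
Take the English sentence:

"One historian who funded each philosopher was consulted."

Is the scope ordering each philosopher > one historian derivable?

No

Structurally, *each philosopher* is inside the relative clause *who funded each philosopher*.
Quantifiers inside a relative clause are trapped there; the RC boundary blocks QR.
So *each philosopher* cannot raise high enough to outscope *one historian*; only the surface ordering *one historian* > *each philosopher* is available.
(Only the surface reading survives: one fixed historian with respect to all the relevant philosophers.)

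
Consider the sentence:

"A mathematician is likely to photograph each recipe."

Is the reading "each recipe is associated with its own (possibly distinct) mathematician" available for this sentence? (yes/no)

Yes

That reading corresponds to *each recipe* > *a mathematician*.
*each recipe* is inside a raising infinitive, which is transparent to QR (no CP barrier), so it behaves as a matrix argument.
Ordinary QR to a clause-peripheral position gives the wide-scope LF for the lower DP.
So *each recipe* > *a mathematician* is among the available readings.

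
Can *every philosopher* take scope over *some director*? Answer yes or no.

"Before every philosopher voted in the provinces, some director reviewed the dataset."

No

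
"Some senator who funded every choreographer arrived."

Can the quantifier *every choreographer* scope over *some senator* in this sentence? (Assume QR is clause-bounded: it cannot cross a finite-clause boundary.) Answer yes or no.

No

*every choreographer* occurs within the relative clause *who funded every choreographer*.
QR out of a relative clause is ruled out by the relative-clause island constraint.
There is no licit LF on which *every choreographer* c-commands *some senator*.
(Only the surface reading survives: one fixed senator with respect to all the relevant choreographers.)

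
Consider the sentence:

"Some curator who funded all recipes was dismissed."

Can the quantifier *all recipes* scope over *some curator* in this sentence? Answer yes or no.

No

The target quantifier *all recipes* is part of the relative clause *who funded all recipes*.
A relative clause is a scope island — quantifier raising cannot cross its boundary.
So *all recipes* cannot raise high enough to outscope *some curator*; only the surface ordering *some curator* > *all recipes* is available.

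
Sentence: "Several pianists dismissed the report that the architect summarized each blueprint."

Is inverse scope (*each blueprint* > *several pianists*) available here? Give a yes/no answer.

The target quantifier *each blueprint* is part of the complex NP *the report that the architect summarized each blueprint*.
Since the clause is the complement of a nominal head, the CNPC blocks scope extraction.
*each blueprint* > *several pianists* would require crossing that boundary, which is illicit.

No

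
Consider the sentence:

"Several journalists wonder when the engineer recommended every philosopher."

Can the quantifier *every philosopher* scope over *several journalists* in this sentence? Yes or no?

No

*every philosopher* is embedded in the embedded question *when the engineer recommended every philosopher*.
The wh-island constraint blocks QR out of an embedded interrogative.
The inverse ordering *every philosopher* > *several journalists* is therefore underivable.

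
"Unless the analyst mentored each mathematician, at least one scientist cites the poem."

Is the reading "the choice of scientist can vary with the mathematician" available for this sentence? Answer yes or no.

No

This is the *each mathematician* > *at least one scientist* reading.
Structurally, *each mathematician* is inside the adjunct clause *unless the analyst mentored each mathematician*.
Adjuncts are opaque for quantifier raising; a quantifier in an adjunct stays inside it.
*each mathematician* is confined to the island and cannot take scope over *at least one scientist*.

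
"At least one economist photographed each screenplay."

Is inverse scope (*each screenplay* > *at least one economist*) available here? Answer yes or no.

*at least one economist* and *each screenplay* are co-arguments of the matrix verb, with nothing but a clause-internal boundary between them.
Nothing blocks QR of the lower DP to a position above the higher one, so inverse scope is available.

Yes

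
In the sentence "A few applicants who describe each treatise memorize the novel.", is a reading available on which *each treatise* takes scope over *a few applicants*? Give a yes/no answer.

The target quantifier *each treatise* is part of the relative clause *who describe each treatise*.
Relative clauses block scope extraction: QR cannot target a position outside the modified NP.
There is no licit LF on which *each treatise* c-commands *a few applicants*.

No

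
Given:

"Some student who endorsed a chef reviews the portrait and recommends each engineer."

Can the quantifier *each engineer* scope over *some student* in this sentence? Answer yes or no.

No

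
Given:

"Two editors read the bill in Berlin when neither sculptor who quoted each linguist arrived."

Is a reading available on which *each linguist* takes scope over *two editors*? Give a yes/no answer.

No

*each linguist* is embedded in the relative clause *who quoted each linguist*, which is itself inside the adjunct *when neither sculptor who quoted each linguist arrived*.
The quantifier would have to escape first the RC and then the adjunct — two independent island violations.
So *each linguist* cannot raise to a position above *two editors*.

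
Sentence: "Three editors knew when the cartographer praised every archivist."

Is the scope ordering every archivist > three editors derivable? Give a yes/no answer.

No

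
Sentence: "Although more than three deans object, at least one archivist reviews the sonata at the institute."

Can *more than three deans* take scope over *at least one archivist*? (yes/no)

*more than three deans* occurs within the adjunct clause *although more than three deans object*.
Adjunct clauses are scope islands: a quantifier inside an adjunct cannot raise into the matrix clause.
So *more than three deans* cannot raise to a position above *at least one archivist*.

No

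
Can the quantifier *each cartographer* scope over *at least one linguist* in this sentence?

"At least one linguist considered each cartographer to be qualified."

Yes

*each cartographer* is an ECM subject; ECM complements are not islands, and the embedded quantifier may take matrix scope.
With no island boundary between them, the object can take inverse scope over the subject via ordinary QR within the clause.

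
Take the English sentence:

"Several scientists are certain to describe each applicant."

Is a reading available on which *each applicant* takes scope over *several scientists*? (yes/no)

Yes

Raising constructions are monoclausal for scope purposes; *each applicant* is not separated from *several scientists* by any island.
Ordinary QR to a clause-peripheral position gives the wide-scope LF for the lower DP.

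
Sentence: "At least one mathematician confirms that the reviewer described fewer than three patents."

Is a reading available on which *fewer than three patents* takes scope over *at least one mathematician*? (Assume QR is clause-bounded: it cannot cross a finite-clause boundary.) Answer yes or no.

No

The target quantifier *fewer than three patents* is part of the finite complement clause *that the reviewer described fewer than three patents*.
Finite CP is the ceiling for QR here, by assumption.
*fewer than three patents* > *at least one mathematician* would require crossing that boundary, which is illicit.
(Only the surface reading survives: one fixed mathematician with respect to all the relevant patents.)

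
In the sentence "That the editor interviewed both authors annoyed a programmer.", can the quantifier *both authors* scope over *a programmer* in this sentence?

The DP *both authors* is contained in the sentential subject *that the editor interviewed both authors*.
Subjects — clausal subjects included — are islands for extraction, and QR is no exception.
So *both authors* cannot raise to a position above *a programmer*.

No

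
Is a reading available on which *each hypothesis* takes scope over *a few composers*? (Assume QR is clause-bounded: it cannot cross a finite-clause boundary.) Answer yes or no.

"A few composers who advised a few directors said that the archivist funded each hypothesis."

No

Structurally, *each hypothesis* is inside the finite complement clause *that the archivist funded each hypothesis*.
With QR restricted to its own tensed clause, the embedded quantifier cannot reach a matrix scope position.
So *each hypothesis* cannot raise to a position above *a few composers*.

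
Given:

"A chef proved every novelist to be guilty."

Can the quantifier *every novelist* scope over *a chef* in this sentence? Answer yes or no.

Yes

This is an ECM construction: *every novelist* is the infinitival subject, Case-marked by the matrix verb, and the infinitive is transparent for QR.
QR within a single clause is free, so the lower quantifier may take scope over the higher one.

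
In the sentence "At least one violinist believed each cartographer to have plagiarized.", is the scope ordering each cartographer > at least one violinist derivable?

Yes

This is an ECM construction: *each cartographer* is the infinitival subject, Case-marked by the matrix verb, and the infinitive is transparent for QR.
Ordinary QR to a clause-peripheral position gives the wide-scope LF for the lower DP.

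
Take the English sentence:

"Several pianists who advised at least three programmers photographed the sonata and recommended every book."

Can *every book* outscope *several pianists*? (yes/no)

No

The DP *every book* is contained in one conjunct of the coordinate structure (*recommended every book*).
Asymmetric QR out of one conjunct violates the Coordinate Structure Constraint.
*every book* > *several pianists* would require crossing that boundary, which is illicit.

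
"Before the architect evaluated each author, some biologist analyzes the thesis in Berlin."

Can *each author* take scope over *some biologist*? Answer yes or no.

The target quantifier *each author* is part of the adjunct clause *before the architect evaluated each author*.
Since the clause is an adjunct (not a complement), the Adjunct Condition blocks QR across its edge.
*each author* is confined to the island and cannot take scope over *some biologist*.

No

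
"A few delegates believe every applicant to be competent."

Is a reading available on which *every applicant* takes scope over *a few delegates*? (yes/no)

Yes

The ECM infinitive is scope-transparent — *every applicant* is free to raise above *a few delegates*.
Nothing blocks QR of the lower DP to a position above the higher one, so inverse scope is available.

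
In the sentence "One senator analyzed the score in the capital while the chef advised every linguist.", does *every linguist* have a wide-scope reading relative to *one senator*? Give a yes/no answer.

No

*every linguist* sits inside the adjunct clause *while the chef advised every linguist*.
Scope out of an adjunct clause is unavailable: QR respects the adjunct-island constraint.
So *every linguist* cannot raise to a position above *one senator*.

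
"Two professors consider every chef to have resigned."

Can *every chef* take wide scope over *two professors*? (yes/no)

Yes

This is an ECM construction: *every chef* is the infinitival subject, Case-marked by the matrix verb, and the infinitive is transparent for QR.
QR within a single clause is free, so the lower quantifier may take scope over the higher one.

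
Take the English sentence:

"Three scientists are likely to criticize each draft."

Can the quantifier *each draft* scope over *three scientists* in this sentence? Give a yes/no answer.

Raising constructions are monoclausal for scope purposes; *each draft* is not separated from *three scientists* by any island.
With no island boundary between them, the object can take inverse scope over the subject via ordinary QR within the clause.

Yes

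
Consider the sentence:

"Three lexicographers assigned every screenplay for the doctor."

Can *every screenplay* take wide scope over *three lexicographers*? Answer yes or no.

Yes

Both DPs are arguments of the same predicate; there is no clause or island boundary between them.
Since no island is crossed, the inverse ordering is licensed alongside surface scope.
Both orderings are possible: *three lexicographers* > *every screenplay* and *every screenplay* > *three lexicographers*.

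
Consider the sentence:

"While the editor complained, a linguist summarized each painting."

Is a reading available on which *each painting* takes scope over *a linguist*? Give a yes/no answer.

Yes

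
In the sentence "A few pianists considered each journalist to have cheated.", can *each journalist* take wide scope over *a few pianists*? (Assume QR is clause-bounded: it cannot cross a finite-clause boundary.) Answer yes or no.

Yes

*each journalist* is the subject of an ECM infinitive — the infinitival complement of an ECM verb is not a scope island, so *each journalist* can raise into the matrix clause.
Since no island is crossed, the inverse ordering is licensed alongside surface scope.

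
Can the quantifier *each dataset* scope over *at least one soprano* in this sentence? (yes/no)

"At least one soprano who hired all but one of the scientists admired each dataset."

Yes

*each dataset* is a matrix argument; only *at least one soprano* is modified by the relative clause *who hired all but one of the scientists*, so the RC island is irrelevant to the target quantifier.
No island intervenes, so both surface and inverse scope are derivable.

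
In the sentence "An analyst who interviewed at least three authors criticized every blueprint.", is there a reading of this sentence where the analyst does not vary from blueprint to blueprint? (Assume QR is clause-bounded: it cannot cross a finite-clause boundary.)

Yes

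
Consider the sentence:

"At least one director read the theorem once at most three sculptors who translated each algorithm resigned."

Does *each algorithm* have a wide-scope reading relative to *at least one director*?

No

*each algorithm* is embedded in the relative clause *who translated each algorithm*, which is itself inside the adjunct *once at most three sculptors who translated each algorithm resigned*.
Even if one barrier were somehow void, the other would still block QR.
*each algorithm* > *at least one director* would require crossing that boundary, which is illicit.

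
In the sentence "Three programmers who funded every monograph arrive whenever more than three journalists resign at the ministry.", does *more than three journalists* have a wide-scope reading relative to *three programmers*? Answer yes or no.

No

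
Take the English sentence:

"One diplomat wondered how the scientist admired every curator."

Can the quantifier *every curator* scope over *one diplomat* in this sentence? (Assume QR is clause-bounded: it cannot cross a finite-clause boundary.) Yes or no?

No

Structurally, *every curator* is inside the embedded question *how the scientist admired every curator*.
The wh-island constraint blocks QR out of an embedded interrogative.
*every curator* is confined to the island and cannot take scope over *one diplomat*.
(Only the surface reading survives: one fixed diplomat with respect to all the relevant curators.)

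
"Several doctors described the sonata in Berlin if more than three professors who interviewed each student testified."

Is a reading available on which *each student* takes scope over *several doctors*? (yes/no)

*each student* occurs within the relative clause *who interviewed each student*, which is itself inside the adjunct *if more than three professors who interviewed each student testified*.
The quantifier would have to escape first the RC and then the adjunct — two independent island violations.
The inverse ordering *each student* > *several doctors* is therefore underivable.

No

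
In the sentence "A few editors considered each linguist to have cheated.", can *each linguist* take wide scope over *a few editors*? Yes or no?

Yes

*each linguist* is an ECM subject; ECM complements are not islands, and the embedded quantifier may take matrix scope.
Ordinary QR to a clause-peripheral position gives the wide-scope LF for the lower DP.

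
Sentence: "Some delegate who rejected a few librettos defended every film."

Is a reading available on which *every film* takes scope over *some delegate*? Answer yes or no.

The RC *who rejected a few librettos* is an island, but *every film* is not inside it — it is the matrix object, a clausemate of *some delegate*.
Since no island is crossed, the inverse ordering is licensed alongside surface scope.

Yes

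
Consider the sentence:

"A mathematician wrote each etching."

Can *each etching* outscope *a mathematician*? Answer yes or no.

Yes

*each etching* is the matrix object and *a mathematician* the matrix subject; the two are clausemates.
Ordinary QR to a clause-peripheral position gives the wide-scope LF for the lower DP.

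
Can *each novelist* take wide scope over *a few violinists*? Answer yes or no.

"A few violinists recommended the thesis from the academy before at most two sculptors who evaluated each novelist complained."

No

*each novelist* sits inside the relative clause *who evaluated each novelist*, which is itself inside the adjunct *before at most two sculptors who evaluated each novelist complained*.
Even if one barrier were somehow void, the other would still block QR.
*each novelist* > *a few violinists* would require crossing that boundary, which is illicit.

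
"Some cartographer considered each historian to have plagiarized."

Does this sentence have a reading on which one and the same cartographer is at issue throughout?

Yes

That reading corresponds to *some cartographer* > *each historian*.
Surface scope (*some cartographer* > *each historian*) is always derivable; islands only block QR, not in-situ interpretation.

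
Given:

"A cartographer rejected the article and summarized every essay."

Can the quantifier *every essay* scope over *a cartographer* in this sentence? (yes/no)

*every essay* sits inside one conjunct of the coordinate structure (*summarized every essay*).
The Coordinate Structure Constraint blocks movement (including QR) out of a single conjunct.
Hence only narrow scope for *every essay* (under *a cartographer*) survives.

No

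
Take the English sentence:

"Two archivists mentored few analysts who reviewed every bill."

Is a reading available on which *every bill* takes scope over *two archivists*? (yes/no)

*every bill* is embedded in the relative clause *who reviewed every bill* modifying *few analysts*.
Quantifiers inside a relative clause are trapped there; the RC boundary blocks QR.
*every bill* > *two archivists* would require crossing that boundary, which is illicit.

No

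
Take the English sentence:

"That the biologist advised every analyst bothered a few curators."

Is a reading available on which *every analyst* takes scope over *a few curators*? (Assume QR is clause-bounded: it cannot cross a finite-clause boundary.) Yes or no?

No

*every analyst* is embedded in the sentential subject *that the biologist advised every analyst*.
The subject-island constraint blocks QR out of a clausal subject.
The ordering *every analyst* > *a few curators* is therefore underivable.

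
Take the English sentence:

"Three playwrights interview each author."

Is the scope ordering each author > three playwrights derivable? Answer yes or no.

*three playwrights* and *each author* are co-arguments of the matrix verb, with nothing but a clause-internal boundary between them.
With no island boundary between them, the object can take inverse scope over the subject via ordinary QR within the clause.

Yes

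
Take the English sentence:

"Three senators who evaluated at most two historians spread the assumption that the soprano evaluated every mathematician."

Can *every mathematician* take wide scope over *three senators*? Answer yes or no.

No

*every mathematician* is embedded in the complex NP *the assumption that the soprano evaluated every mathematician*.
The Complex NP Constraint bars QR out of the complement clause of a noun.
There is no licit LF on which *every mathematician* c-commands *three senators*.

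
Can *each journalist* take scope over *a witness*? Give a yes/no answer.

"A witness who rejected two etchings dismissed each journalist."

The relative clause *who rejected two etchings* modifies *a witness*, but *each journalist* is not inside that relative clause — it is an argument of the matrix verb.
Ordinary QR to a clause-peripheral position gives the wide-scope LF for the lower DP.
Both orderings are possible: *a witness* > *each journalist* and *each journalist* > *a witness*.

Yes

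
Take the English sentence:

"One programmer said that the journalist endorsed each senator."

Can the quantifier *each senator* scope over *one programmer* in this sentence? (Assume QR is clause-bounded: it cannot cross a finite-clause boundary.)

No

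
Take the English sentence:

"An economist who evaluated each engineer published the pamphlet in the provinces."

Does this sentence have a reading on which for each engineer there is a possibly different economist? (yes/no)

This is the *each engineer* > *an economist* reading.
The target quantifier *each engineer* is part of the relative clause *who evaluated each engineer*.
QR out of a relative clause is ruled out by the relative-clause island constraint.
Hence only narrow scope for *each engineer* (under *an economist*) survives.

No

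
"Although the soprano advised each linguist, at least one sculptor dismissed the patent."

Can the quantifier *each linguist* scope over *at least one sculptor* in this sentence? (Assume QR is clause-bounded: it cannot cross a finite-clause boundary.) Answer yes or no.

The DP *each linguist* is contained in the adjunct clause *although the soprano advised each linguist*.
The adjunct-island constraint bars QR out of an adverbial clause.
*each linguist* is confined to the island and cannot take scope over *at least one sculptor*.

No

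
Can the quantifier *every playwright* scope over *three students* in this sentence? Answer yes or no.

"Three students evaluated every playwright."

Yes

*every playwright* and *three students* are in the same minimal clause.
Nothing blocks QR of the lower DP to a position above the higher one, so inverse scope is available.
Both orderings are possible: *three students* > *every playwright* and *every playwright* > *three students*.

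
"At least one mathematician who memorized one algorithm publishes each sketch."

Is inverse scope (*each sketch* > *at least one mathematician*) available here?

The relative clause *who memorized one algorithm* modifies *at least one mathematician*, but *each sketch* is not inside that relative clause — it is an argument of the matrix verb.
Nothing blocks QR of the lower DP to a position above the higher one, so inverse scope is available.

Yes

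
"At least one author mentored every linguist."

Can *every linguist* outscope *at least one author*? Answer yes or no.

Yes

*every linguist* and *at least one author* are in the same minimal clause.
No island intervenes, so both surface and inverse scope are derivable.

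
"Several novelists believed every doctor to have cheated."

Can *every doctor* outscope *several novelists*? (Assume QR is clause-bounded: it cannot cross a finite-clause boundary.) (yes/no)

Yes

*every doctor* is the subject of an ECM infinitive — the infinitival complement of an ECM verb is not a scope island, so *every doctor* can raise into the matrix clause.
With no island boundary between them, the object can take inverse scope over the subject via ordinary QR within the clause.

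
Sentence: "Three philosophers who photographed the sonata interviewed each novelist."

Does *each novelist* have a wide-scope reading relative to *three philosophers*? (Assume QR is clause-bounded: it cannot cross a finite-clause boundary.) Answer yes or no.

Yes

*each novelist* is a matrix argument; only *three philosophers* is modified by the relative clause *who photographed the sonata*, so the RC island is irrelevant to the target quantifier.
Since no island is crossed, the inverse ordering is licensed alongside surface scope.
The sentence is scopally ambiguous between *three philosophers* > *each novelist* and *each novelist* > *three philosophers*.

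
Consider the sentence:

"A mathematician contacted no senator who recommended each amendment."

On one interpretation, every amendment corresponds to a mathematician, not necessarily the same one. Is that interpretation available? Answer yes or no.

No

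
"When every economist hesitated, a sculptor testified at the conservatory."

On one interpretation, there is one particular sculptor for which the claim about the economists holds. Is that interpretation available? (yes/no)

Yes

That reading corresponds to *a sculptor* > *every economist*.
Nothing needs to raise out of an island for *a sculptor* > *every economist*: *a sculptor* takes scope from its matrix position over the clause containing *every economist*.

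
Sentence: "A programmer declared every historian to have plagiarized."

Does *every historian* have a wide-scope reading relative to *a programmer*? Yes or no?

*every historian* is the subject of an ECM infinitive — the infinitival complement of an ECM verb is not a scope island, so *every historian* can raise into the matrix clause.
Nothing blocks QR of the lower DP to a position above the higher one, so inverse scope is available.

Yes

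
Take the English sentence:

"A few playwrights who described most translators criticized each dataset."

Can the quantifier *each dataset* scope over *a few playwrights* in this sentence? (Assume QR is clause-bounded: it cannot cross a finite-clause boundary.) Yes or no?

The relative clause *who described most translators* modifies *a few playwrights*, but *each dataset* is not inside that relative clause — it is an argument of the matrix verb.
QR within a single clause is free, so the lower quantifier may take scope over the higher one.
Both orderings are possible: *a few playwrights* > *each dataset* and *each dataset* > *a few playwrights*.

Yes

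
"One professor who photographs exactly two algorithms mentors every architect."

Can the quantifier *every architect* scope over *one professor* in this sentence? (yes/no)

*every architect* is a matrix argument; only *one professor* is modified by the relative clause *who photographs exactly two algorithms*, so the RC island is irrelevant to the target quantifier.
With no island boundary between them, the object can take inverse scope over the subject via ordinary QR within the clause.

Yes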